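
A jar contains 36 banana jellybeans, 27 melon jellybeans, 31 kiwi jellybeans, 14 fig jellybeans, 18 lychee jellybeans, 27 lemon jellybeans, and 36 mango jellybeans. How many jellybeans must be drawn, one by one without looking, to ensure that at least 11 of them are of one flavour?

71

The 7 flavours are the holes; the jellybeans drawn are the pigeons.
To avoid 11 of any one flavour, the worst case takes at most 10 of each flavour.
That gives 10 + 10 + 10 + 10 + 10 + 10 + 10 = 70 jellybeans with no flavour reaching 11.
The next jellybean forces some flavour to 11, so 70 + 1 = 71.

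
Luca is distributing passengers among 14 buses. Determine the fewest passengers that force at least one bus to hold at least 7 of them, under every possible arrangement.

85

With 84 passengers one could put exactly 6 in each of the 14 buses, and no bus would reach 7.
One more passenger must land in a bus that already has 6, giving it 7.
So 14 × 6 + 1 = 85 passengers are required.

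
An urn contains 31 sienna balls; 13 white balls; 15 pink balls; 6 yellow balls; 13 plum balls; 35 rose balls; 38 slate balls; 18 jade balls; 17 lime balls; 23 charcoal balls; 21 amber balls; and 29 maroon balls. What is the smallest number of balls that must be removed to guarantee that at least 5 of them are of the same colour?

49

By pigeonhole, put each drawn ball into a box by colour. The largest draw with every box below 5 takes min(count, 4) from each colour.
Σ min(cᵢ, 4) = 4 + 4 + 4 + 4 + 4 + 4 + 4 + 4 + 4 + 4 + 4 + 4 = 48.
Draw number 48 + 1 = 49 must push one box to 5.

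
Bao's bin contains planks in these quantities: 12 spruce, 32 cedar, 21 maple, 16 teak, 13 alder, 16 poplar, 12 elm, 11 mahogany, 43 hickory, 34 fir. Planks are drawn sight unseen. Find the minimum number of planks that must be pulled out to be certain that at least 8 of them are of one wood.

By pigeonhole, the 10 woods are the holes; the planks drawn are the pigeons.
To avoid 8 of any one wood, the worst case takes at most 7 of each wood.
That gives 7 + 7 + 7 + 7 + 7 + 7 + 7 + 7 + 7 + 7 = 70 planks with no wood reaching 8.
The next plank forces some wood to 8, so 70 + 1 = 71.

71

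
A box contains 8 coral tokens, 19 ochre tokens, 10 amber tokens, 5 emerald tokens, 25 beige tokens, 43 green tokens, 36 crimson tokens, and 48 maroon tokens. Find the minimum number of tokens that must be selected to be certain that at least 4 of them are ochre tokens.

In the worst case for collecting ochre tokens, every non-ochre token comes out first.
There are 8 + 10 + 5 + 25 + 43 + 36 + 48 = 175 non-ochre tokens altogether.
After those, each further token must be ochre, so 175 + 4 = 179 draws guarantee 4 ochre tokens.

179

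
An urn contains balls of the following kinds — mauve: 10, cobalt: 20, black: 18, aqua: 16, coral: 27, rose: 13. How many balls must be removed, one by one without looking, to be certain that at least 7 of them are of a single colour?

37

An adversary could hand out at most 6 balls per colour: 6 + 6 + 6 + 6 + 6 + 6 = 36 balls and still no colour has 7.
Pigeonhole: one more ball lands in a colour already at 6, so 37 draws are enough and 36 are not.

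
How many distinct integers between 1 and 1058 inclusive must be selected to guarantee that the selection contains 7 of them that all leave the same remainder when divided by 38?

The 38 residue classes mod 38 are the pigeonholes.
With 228 integers one could put 6 in each residue class and have no class reach 7.
The 229th integer pushes some class to 7, so 38·6 + 1 = 229.

229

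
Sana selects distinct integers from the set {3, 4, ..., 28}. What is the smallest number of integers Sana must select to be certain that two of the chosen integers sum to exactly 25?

A set avoiding the sum 25 can contain at most one of each pair {x, 25−x}, plus the 6 elements whose complement lies outside the range.
The integers 13, …, 28 (16 of them) are such a set: any two sum to at least 13+14 = 27 > 25.
Any 17th integer completes one of the 10 pairs, so 17 choices force a sum of 25.

17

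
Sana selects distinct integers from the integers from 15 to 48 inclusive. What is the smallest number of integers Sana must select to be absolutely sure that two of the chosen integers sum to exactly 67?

Two chosen integers sum to 67 exactly when both halves of some pair {x, 67−x} with 19 ≤ x ≤ 67−x ≤ 48 are chosen — 15 such pairs.
The remaining 4 elements (those with no distinct partner in range) can never complete a 67-sum, so the worst case takes all of them and one from each pair: 4 + 15 = 19.
Pigeonhole: the 20th integer has to be the second member of some pair, so 19 + 1 = 20.

20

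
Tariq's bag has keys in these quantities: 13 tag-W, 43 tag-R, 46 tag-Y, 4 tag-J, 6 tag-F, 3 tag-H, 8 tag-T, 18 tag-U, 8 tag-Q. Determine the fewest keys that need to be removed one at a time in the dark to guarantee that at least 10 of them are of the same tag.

By the pigeonhole principle, put each drawn key into a box by tag. The largest draw with every box below 10 takes min(count, 9) from each tag; tags with fewer than 9 contribute all they have.
Σ min(cᵢ, 9) = 9 + 9 + 9 + 4 + 6 + 3 + 8 + 9 + 8 = 65.
Draw number 65 + 1 = 66 must push one box to 10.

66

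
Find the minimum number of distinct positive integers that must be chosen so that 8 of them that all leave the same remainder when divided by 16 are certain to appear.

113

By the pigeonhole principle, the 16 residue classes mod 16 are the pigeonholes.
With 112 integers one could put 7 in each residue class and have no class reach 8.
The 113th integer pushes some class to 8, so 16·7 + 1 = 113.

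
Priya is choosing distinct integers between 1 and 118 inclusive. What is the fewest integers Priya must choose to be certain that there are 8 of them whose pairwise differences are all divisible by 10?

71

Integers whose pairwise differences are multiples of 10 are exactly those sharing a remainder mod 10. The 10 residue classes mod 10 are the pigeonholes.
With 70 integers one could put 7 in each residue class and have no class reach 8.
The 71st integer pushes some class to 8, so 10·7 + 1 = 71.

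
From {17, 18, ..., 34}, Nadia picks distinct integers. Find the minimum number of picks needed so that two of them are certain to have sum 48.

12

Two chosen integers sum to 48 exactly when both halves of some pair {x, 48−x} with 17 ≤ x ≤ 48−x ≤ 31 are chosen — 7 such pairs.
The remaining 4 elements (those with no distinct partner in range) can never complete a 48-sum, so the worst case takes all of them and one from each pair: 4 + 7 = 11.
By the pigeonhole principle, the 12th integer has to be the second member of some pair, so 11 + 1 = 12.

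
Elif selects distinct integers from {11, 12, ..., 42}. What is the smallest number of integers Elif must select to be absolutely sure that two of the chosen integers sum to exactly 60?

21

Two chosen integers sum to 60 exactly when both halves of some pair {x, 60−x} with 18 ≤ x ≤ 60−x ≤ 42 are chosen — 12 such pairs.
The remaining 8 elements (those with no distinct partner in range) can never complete a 60-sum, so the worst case takes all of them and one from each pair: 8 + 12 = 20.
Pigeonhole: the 21st integer has to be the second member of some pair, so 20 + 1 = 21.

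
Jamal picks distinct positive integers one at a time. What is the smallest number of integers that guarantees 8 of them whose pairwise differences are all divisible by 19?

Integers whose pairwise differences are multiples of 19 are exactly those sharing a remainder mod 19. By pigeonhole, the 19 residue classes mod 19 are the pigeonholes.
With 133 integers one could put 7 in each residue class and have no class reach 8.
The 134th integer pushes some class to 8, so 19·7 + 1 = 134.

134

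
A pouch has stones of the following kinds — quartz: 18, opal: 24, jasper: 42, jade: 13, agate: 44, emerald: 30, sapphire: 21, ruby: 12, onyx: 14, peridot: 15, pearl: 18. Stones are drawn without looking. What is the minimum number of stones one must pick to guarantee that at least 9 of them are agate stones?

216

In the worst case for collecting agate stones, every non-agate stone comes out first.
There are 18 + 24 + 42 + 13 + 30 + 21 + 12 + 14 + 15 + 18 = 207 non-agate stones altogether.
After those, each further stone must be agate, so 207 + 9 = 216 draws guarantee 9 agate stones.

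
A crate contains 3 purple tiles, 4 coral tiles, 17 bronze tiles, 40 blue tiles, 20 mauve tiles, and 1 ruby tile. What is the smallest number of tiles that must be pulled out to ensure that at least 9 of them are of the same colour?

33

An adversary could hand out at most 8 tiles per colour (purple, coral, ruby run out sooner): 3 + 4 + 8 + 8 + 8 + 1 = 32 tiles and still no colour has 9.
One more tile lands in a colour already at 8, so 33 draws are enough and 32 are not.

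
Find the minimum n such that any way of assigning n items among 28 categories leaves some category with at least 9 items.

225

With 224 items one could put exactly 8 in each of the 28 categories, and no category would reach 9.
Pigeonhole: one more item must land in a category that already has 8, giving it 9.
So 28 × 8 + 1 = 225 items are required.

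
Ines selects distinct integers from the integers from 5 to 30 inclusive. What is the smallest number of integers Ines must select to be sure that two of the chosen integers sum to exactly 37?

15

A set avoiding the sum 37 can contain at most one of each pair {x, 37−x}, plus the 2 elements whose complement lies outside the range.
The integers 5, …, 18 (14 of them) are such a set: any two sum to at least 5+6 = 11 and at most 17+18 = 35 < 37.
Pigeonhole: any 15th integer completes one of the 12 pairs, so 15 choices force a sum of 37.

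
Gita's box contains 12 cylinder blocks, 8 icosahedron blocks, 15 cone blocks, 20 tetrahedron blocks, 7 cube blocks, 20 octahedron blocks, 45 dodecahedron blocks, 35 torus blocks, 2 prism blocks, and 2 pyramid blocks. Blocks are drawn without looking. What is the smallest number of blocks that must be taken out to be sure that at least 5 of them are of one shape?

An adversary could hand out at most 4 blocks per shape (prism, pyramid run out sooner): 4 + 4 + 4 + 4 + 4 + 4 + 4 + 4 + 2 + 2 = 36 blocks and still no shape has 5.
By the pigeonhole principle, one more block lands in a shape already at 4, so 37 draws are enough and 36 are not.

37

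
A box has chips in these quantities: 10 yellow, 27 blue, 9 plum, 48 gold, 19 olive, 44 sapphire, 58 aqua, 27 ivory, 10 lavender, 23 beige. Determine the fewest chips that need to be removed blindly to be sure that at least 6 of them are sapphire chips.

In the worst case for collecting sapphire chips, every non-sapphire chip comes out first.
There are 10 + 27 + 9 + 48 + 19 + 58 + 27 + 10 + 23 = 231 non-sapphire chips altogether.
After those, each further chip must be sapphire, so 231 + 6 = 237 draws guarantee 6 sapphire chips.

237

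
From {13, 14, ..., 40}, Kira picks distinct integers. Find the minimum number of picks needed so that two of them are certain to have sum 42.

21

Two chosen integers sum to 42 exactly when both halves of some pair {x, 42−x} with 13 ≤ x ≤ 42−x ≤ 29 are chosen — 8 such pairs.
The remaining 12 elements (those with no distinct partner in range) can never complete a 42-sum, so the worst case takes all of them and one from each pair: 12 + 8 = 20.
The 21st integer has to be the second member of some pair, so 20 + 1 = 21.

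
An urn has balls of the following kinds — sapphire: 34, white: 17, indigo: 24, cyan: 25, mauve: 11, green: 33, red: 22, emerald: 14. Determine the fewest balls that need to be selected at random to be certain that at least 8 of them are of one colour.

Pigeonhole: put each drawn ball into a box by colour. The largest draw with every box below 8 takes min(count, 7) from each colour.
Σ min(cᵢ, 7) = 7 + 7 + 7 + 7 + 7 + 7 + 7 + 7 = 56.
Draw number 56 + 1 = 57 must push one box to 8.

57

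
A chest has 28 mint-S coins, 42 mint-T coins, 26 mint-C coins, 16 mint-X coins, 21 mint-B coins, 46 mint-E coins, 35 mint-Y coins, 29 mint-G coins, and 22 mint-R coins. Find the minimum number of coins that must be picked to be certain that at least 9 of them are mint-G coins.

In the worst case for collecting mint-G coins, every non-mint-G coin comes out first.
There are 28 + 42 + 26 + 16 + 21 + 46 + 35 + 22 = 236 non-mint-G coins altogether.
After those, each further coin must be mint-G, so 236 + 9 = 245 draws guarantee 9 mint-G coins.

245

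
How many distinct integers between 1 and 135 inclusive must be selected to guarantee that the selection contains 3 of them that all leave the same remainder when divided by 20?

By the pigeonhole principle, the 20 residue classes mod 20 are the pigeonholes.
With 40 integers one could put 2 in each residue class and have no class reach 3.
The 41st integer pushes some class to 3, so 20·2 + 1 = 41.

41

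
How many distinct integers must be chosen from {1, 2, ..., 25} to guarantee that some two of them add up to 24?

Group the elements by complementary pair {x, 24−x}: {1,23}, {2,22}, {3,21}, …, giving 11 two-element pairs, the single value 12 (it cannot pair with itself since the integers are distinct), and 2 integers whose partner 24−x falls outside [1,25].
By the pigeonhole principle, treating each of those 14 groups as a pigeonhole, one can pick one integer per group — 14 integers — with no two summing to 24.
The 15th integer lands in an occupied pair, forcing a sum of 24.

15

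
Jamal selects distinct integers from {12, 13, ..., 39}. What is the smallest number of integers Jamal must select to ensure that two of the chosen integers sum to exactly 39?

21

Group the elements by complementary pair {x, 39−x}: {12,27}, {13,26}, {14,25}, …, giving 8 two-element pairs and 12 integers whose partner 39−x falls outside [12,39].
Treating each of those 20 groups as a pigeonhole, one can pick one integer per group — 20 integers — with no two summing to 39.
The 21st integer lands in an occupied pair, forcing a sum of 39.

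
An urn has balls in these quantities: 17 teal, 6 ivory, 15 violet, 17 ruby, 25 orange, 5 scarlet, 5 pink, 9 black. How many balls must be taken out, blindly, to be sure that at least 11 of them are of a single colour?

Put each drawn ball into a box by colour. The largest draw with every box below 11 takes min(count, 10) from each colour; colours with fewer than 10 contribute all they have.
Σ min(cᵢ, 10) = 10 + 6 + 10 + 10 + 10 + 5 + 5 + 9 = 65.
Draw number 65 + 1 = 66 must push one box to 11.

66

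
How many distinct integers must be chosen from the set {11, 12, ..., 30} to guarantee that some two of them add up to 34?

15

Two chosen integers sum to 34 exactly when both halves of some pair {x, 34−x} with 11 ≤ x ≤ 34−x ≤ 23 are chosen — 6 such pairs.
The remaining 8 elements (those with no distinct partner in range) can never complete a 34-sum, so the worst case takes all of them and one from each pair: 8 + 6 = 14.
Pigeonhole: the 15th integer has to be the second member of some pair, so 14 + 1 = 15.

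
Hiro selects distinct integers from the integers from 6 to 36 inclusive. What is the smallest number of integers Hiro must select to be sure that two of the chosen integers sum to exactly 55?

Two chosen integers sum to 55 exactly when both halves of some pair {x, 55−x} with 19 ≤ x ≤ 55−x ≤ 36 are chosen — 9 such pairs.
The remaining 13 elements (those with no distinct partner in range) can never complete a 55-sum, so the worst case takes all of them and one from each pair: 13 + 9 = 22.
Pigeonhole: the 23rd integer has to be the second member of some pair, so 22 + 1 = 23.

23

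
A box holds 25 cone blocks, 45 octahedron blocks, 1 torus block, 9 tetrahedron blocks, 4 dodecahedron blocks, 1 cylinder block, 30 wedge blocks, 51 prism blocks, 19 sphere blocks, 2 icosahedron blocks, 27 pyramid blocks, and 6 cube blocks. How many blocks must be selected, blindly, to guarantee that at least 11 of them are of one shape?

Put each drawn block into a box by shape. The largest draw with every box below 11 takes min(count, 10) from each shape; shapes with fewer than 10 contribute all they have.
Σ min(cᵢ, 10) = 10 + 10 + 1 + 9 + 4 + 1 + 10 + 10 + 10 + 2 + 10 + 6 = 83.
Draw number 83 + 1 = 84 must push one box to 11.

84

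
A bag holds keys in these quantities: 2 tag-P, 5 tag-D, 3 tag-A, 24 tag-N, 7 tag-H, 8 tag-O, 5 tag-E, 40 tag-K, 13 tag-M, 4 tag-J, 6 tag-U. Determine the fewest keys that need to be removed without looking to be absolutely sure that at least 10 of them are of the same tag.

68

An adversary could hand out at most 9 keys per tag (8 tags run out sooner): 2 + 5 + 3 + 9 + 7 + 8 + 5 + 9 + 9 + 4 + 6 = 67 keys and still no tag has 10.
One more key lands in a tag already at 9, so 68 draws are enough and 67 are not.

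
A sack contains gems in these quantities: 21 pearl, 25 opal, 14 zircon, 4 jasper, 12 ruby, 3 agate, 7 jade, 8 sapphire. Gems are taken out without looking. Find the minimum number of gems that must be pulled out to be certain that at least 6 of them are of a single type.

38

An adversary could hand out at most 5 gems per type (jasper, agate run out sooner): 5 + 5 + 5 + 4 + 5 + 3 + 5 + 5 = 37 gems and still no type has 6.
By the pigeonhole principle, one more gem lands in a type already at 5, so 38 draws are enough and 37 are not.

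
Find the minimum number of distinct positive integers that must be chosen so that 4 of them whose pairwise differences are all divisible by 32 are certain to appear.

97

Integers whose pairwise differences are multiples of 32 are exactly those sharing a remainder mod 32. By pigeonhole, the 32 residue classes mod 32 are the pigeonholes.
With 96 integers one could put 3 in each residue class and have no class reach 4.
The 97th integer pushes some class to 4, so 32·3 + 1 = 97.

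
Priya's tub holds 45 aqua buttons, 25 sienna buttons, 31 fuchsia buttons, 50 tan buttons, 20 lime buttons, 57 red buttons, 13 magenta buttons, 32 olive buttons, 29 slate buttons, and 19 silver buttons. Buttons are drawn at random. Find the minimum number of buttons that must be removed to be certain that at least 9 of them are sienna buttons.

In the worst case for collecting sienna buttons, every non-sienna button comes out first.
There are 45 + 31 + 50 + 20 + 57 + 13 + 32 + 29 + 19 = 296 non-sienna buttons altogether.
After those, each further button must be sienna, so 296 + 9 = 305 draws guarantee 9 sienna buttons.

305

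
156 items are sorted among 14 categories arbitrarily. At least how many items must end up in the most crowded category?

12

The 14 categories are the holes and the 156 items are the pigeons.
If every category held at most 11 items, the total would be at most 14 × 11 = 154, which is less than 156.
So some category holds at least ⌈156/14⌉ = 12 items.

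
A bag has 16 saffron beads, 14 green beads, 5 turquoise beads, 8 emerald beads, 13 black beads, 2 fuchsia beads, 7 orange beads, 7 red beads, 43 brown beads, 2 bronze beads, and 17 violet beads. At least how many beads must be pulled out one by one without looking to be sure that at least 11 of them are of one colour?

By pigeonhole, put each drawn bead into a box by colour. The largest draw with every box below 11 takes min(count, 10) from each colour; colours with fewer than 10 contribute all they have.
Σ min(cᵢ, 10) = 10 + 10 + 5 + 8 + 10 + 2 + 7 + 7 + 10 + 2 + 10 = 81.
Draw number 81 + 1 = 82 must push one box to 11.

82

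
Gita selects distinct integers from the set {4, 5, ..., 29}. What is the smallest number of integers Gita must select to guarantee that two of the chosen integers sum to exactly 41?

18

Two chosen integers sum to 41 exactly when both halves of some pair {x, 41−x} with 12 ≤ x ≤ 41−x ≤ 29 are chosen — 9 such pairs.
The remaining 8 elements (those with no distinct partner in range) can never complete a 41-sum, so the worst case takes all of them and one from each pair: 8 + 9 = 17.
The 18th integer has to be the second member of some pair, so 17 + 1 = 18.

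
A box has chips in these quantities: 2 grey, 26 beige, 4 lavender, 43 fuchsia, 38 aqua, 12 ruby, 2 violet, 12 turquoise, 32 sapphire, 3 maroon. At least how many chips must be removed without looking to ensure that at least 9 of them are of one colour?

60

An adversary could hand out at most 8 chips per colour (4 colours run out sooner): 2 + 8 + 4 + 8 + 8 + 8 + 2 + 8 + 8 + 3 = 59 chips and still no colour has 9.
By pigeonhole, one more chip lands in a colour already at 8, so 60 draws are enough and 59 are not.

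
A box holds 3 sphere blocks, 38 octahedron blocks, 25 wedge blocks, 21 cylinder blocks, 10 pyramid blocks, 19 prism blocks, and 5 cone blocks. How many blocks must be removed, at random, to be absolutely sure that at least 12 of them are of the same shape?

63

By pigeonhole, put each drawn block into a box by shape. The largest draw with every box below 12 takes min(count, 11) from each shape; shapes with fewer than 11 contribute all they have.
Σ min(cᵢ, 11) = 3 + 11 + 11 + 11 + 10 + 11 + 5 = 62.
Draw number 62 + 1 = 63 must push one box to 12.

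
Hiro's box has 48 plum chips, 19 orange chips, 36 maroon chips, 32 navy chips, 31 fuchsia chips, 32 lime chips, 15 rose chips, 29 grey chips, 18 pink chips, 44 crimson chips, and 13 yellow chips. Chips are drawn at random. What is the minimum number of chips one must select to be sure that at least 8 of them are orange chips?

In the worst case for collecting orange chips, every non-orange chip comes out first.
There are 48 + 36 + 32 + 31 + 32 + 15 + 29 + 18 + 44 + 13 = 298 non-orange chips altogether.
After those, each further chip must be orange, so 298 + 8 = 306 draws guarantee 8 orange chips.

306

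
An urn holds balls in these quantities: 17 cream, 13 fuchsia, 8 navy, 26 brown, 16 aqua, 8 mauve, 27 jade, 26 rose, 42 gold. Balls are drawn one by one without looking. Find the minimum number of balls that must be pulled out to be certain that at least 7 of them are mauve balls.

In the worst case for collecting mauve balls, every non-mauve ball comes out first.
There are 17 + 13 + 8 + 26 + 16 + 27 + 26 + 42 = 175 non-mauve balls altogether.
After those, each further ball must be mauve, so 175 + 7 = 182 draws guarantee 7 mauve balls.

182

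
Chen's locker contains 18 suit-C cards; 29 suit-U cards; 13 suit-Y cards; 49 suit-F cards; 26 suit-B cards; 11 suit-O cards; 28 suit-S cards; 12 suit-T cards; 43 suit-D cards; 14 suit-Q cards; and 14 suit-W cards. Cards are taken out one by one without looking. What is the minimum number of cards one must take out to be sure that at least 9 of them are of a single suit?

By pigeonhole, put each drawn card into a box by suit. The largest draw with every box below 9 takes min(count, 8) from each suit.
Σ min(cᵢ, 8) = 8 + 8 + 8 + 8 + 8 + 8 + 8 + 8 + 8 + 8 + 8 = 88.
Draw number 88 + 1 = 89 must push one box to 9.

89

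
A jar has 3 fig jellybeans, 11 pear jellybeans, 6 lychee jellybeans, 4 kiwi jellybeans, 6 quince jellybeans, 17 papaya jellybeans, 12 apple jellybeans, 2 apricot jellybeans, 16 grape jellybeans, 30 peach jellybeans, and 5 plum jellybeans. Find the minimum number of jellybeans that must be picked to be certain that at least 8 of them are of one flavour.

An adversary could hand out at most 7 jellybeans per flavour (6 flavours run out sooner): 3 + 7 + 6 + 4 + 6 + 7 + 7 + 2 + 7 + 7 + 5 = 61 jellybeans and still no flavour has 8.
By the pigeonhole principle, one more jellybean lands in a flavour already at 7, so 62 draws are enough and 61 are not.

62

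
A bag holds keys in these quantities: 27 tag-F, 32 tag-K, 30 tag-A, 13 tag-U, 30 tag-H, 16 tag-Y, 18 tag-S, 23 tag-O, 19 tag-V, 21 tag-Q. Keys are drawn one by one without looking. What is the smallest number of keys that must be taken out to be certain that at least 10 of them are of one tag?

The 10 tags are the holes; the keys drawn are the pigeons.
To avoid 10 of any one tag, the worst case takes at most 9 of each tag.
That gives 9 + 9 + 9 + 9 + 9 + 9 + 9 + 9 + 9 + 9 = 90 keys with no tag reaching 10.
The next key forces some tag to 10, so 90 + 1 = 91.

91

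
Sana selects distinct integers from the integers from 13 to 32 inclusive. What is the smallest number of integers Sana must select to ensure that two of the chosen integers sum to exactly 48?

13

A set avoiding the sum 48 can contain at most one of each pair {x, 48−x}, plus the 4 elements whose complement lies outside the range or equal to its own complement.
The integers 13, …, 24 (12 of them) are such a set: any two sum to at least 13+14 = 27 and at most 23+24 = 47 < 48.
Any 13th integer completes one of the 8 pairs, so 13 choices force a sum of 48.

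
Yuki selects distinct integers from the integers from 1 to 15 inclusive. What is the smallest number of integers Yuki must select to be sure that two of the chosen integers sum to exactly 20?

11

Group the elements by complementary pair {x, 20−x}: {5,15}, {6,14}, {7,13}, …, giving 5 two-element pairs, the single value 10 (it cannot pair with itself since the integers are distinct), and 4 integers whose partner 20−x falls outside [1,15].
Treating each of those 10 groups as a pigeonhole, one can pick one integer per group — 10 integers — with no two summing to 20.
The 11th integer lands in an occupied pair, forcing a sum of 20.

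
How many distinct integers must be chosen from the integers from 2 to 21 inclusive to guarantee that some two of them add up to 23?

11

Two chosen integers sum to 23 exactly when both halves of some pair {x, 23−x} with 2 ≤ x ≤ 23−x ≤ 21 are chosen — 10 such pairs.
Every element belongs to one of those pairs, so the worst case picks one from each: 10 integers.
Pigeonhole: the 11th integer has to be the second member of some pair, so 10 + 1 = 11.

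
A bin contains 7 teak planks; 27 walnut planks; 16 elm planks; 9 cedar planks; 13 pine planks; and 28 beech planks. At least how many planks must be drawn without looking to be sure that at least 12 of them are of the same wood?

An adversary could hand out at most 11 planks per wood (teak, cedar run out sooner): 7 + 11 + 11 + 9 + 11 + 11 = 60 planks and still no wood has 12.
By pigeonhole, one more plank lands in a wood already at 11, so 61 draws are enough and 60 are not.

61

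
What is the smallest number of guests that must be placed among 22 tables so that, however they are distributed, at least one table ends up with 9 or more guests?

With 176 guests one could put exactly 8 in each of the 22 tables, and no table would reach 9.
One more guest must land in a table that already has 8, giving it 9.
So 22 × 8 + 1 = 177 guests are required.

177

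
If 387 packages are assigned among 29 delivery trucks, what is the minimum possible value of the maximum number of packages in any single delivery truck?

14

By pigeonhole, the 29 delivery trucks are the holes and the 387 packages are the pigeons.
If every delivery truck held at most 13 packages, the total would be at most 29 × 13 = 377, which is less than 387.
So some delivery truck holds at least ⌈387/29⌉ = 14 packages.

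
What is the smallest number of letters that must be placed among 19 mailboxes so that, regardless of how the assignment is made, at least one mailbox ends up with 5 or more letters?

With 76 letters one could put exactly 4 in each of the 19 mailboxes, and no mailbox would reach 5.
By pigeonhole, one more letter must land in a mailbox that already has 4, giving it 5.
So 19 × 4 + 1 = 77 letters are required.

77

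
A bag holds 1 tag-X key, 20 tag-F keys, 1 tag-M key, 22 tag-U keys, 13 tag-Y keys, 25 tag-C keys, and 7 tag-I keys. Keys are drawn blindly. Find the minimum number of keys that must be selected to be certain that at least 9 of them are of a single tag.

42

The 7 tags are the holes; the keys drawn are the pigeons.
To avoid 9 of any one tag, the worst case takes at most 8 of each tag, or every key of a tag that has fewer than 8.
That gives 1 + 8 + 1 + 8 + 8 + 8 + 7 = 41 keys with no tag reaching 9.
The next key forces some tag to 9, so 41 + 1 = 42.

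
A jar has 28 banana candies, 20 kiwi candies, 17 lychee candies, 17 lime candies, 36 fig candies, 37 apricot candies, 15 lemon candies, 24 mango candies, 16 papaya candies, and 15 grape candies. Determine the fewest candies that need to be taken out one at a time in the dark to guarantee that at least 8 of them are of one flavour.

An adversary could hand out at most 7 candies per flavour: 7 + 7 + 7 + 7 + 7 + 7 + 7 + 7 + 7 + 7 = 70 candies and still no flavour has 8.
Pigeonhole: one more candy lands in a flavour already at 7, so 71 draws are enough and 70 are not.

71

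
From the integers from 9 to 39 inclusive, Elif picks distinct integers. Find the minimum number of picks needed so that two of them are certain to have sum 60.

A set avoiding the sum 60 can contain at most one of each pair {x, 60−x}, plus the 13 elements whose complement lies outside the range or equal to its own complement.
The integers 9, …, 30 (22 of them) are such a set: any two sum to at least 9+10 = 19 and at most 29+30 = 59 < 60.
Any 23rd integer completes one of the 9 pairs, so 23 choices force a sum of 60.

23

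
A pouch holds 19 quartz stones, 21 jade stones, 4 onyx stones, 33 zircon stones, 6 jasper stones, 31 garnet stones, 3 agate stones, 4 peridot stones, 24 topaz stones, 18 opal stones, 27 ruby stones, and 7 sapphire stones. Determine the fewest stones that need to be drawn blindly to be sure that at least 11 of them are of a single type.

95

Pigeonhole: the 12 types are the holes; the stones drawn are the pigeons.
To avoid 11 of any one type, the worst case takes at most 10 of each type, or every stone of a type that has fewer than 10.
That gives 10 + 10 + 4 + 10 + 6 + 10 + 3 + 4 + 10 + 10 + 10 + 7 = 94 stones with no type reaching 11.
The next stone forces some type to 11, so 94 + 1 = 95.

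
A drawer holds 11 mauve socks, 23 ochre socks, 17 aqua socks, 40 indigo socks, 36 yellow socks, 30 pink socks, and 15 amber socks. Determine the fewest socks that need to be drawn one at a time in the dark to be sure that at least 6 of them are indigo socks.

138

In the worst case for collecting indigo socks, every non-indigo sock comes out first.
There are 11 + 23 + 17 + 36 + 30 + 15 = 132 non-indigo socks altogether.
After those, each further sock must be indigo, so 132 + 6 = 138 draws guarantee 6 indigo socks.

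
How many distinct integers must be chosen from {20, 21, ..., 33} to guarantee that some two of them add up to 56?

A set avoiding the sum 56 can contain at most one of each pair {x, 56−x}, plus the 4 elements whose complement lies outside the range or equal to its own complement.
The integers 20, …, 28 (9 of them) are such a set: any two sum to at least 20+21 = 41 and at most 27+28 = 55 < 56.
Pigeonhole: any 10th integer completes one of the 5 pairs, so 10 choices force a sum of 56.

10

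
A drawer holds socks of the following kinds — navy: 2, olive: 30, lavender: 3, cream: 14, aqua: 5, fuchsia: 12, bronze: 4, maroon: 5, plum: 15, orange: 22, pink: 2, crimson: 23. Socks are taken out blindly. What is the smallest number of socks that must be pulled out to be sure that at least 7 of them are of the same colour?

An adversary could hand out at most 6 socks per colour (6 colours run out sooner): 2 + 6 + 3 + 6 + 5 + 6 + 4 + 5 + 6 + 6 + 2 + 6 = 57 socks and still no colour has 7.
By pigeonhole, one more sock lands in a colour already at 6, so 58 draws are enough and 57 are not.

58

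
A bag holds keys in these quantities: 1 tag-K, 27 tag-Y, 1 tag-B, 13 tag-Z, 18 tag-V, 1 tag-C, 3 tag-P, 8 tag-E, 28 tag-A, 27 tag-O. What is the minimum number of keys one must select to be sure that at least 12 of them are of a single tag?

70

An adversary could hand out at most 11 keys per tag (5 tags run out sooner): 1 + 11 + 1 + 11 + 11 + 1 + 3 + 8 + 11 + 11 = 69 keys and still no tag has 12.
By the pigeonhole principle, one more key lands in a tag already at 11, so 70 draws are enough and 69 are not.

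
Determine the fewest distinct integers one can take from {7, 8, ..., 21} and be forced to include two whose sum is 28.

Group the elements by complementary pair {x, 28−x}: {7,21}, {8,20}, {9,19}, …, giving 7 two-element pairs and the single value 14 (it cannot pair with itself since the integers are distinct).
By pigeonhole, treating each of those 8 groups as a pigeonhole, one can pick one integer per group — 8 integers — with no two summing to 28.
The 9th integer lands in an occupied pair, forcing a sum of 28.

9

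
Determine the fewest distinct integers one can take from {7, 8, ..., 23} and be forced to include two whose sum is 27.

11

A set avoiding the sum 27 can contain at most one of each pair {x, 27−x}, plus the 3 elements whose complement lies outside the range.
The integers 14, …, 23 (10 of them) are such a set: any two sum to at least 14+15 = 29 > 27.
Any 11th integer completes one of the 7 pairs, so 11 choices force a sum of 27.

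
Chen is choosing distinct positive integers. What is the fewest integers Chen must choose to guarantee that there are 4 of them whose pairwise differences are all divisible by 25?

76

Integers whose pairwise differences are multiples of 25 are exactly those sharing a remainder mod 25. The 25 residue classes mod 25 are the pigeonholes.
With 75 integers one could put 3 in each residue class and have no class reach 4.
The 76th integer pushes some class to 4, so 25·3 + 1 = 76.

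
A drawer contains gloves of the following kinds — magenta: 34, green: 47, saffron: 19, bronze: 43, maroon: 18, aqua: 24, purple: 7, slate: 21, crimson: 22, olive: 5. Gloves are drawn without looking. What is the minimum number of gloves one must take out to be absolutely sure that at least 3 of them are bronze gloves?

200

In the worst case for collecting bronze gloves, every non-bronze glove comes out first.
There are 34 + 47 + 19 + 18 + 24 + 7 + 21 + 22 + 5 = 197 non-bronze gloves altogether.
After those, each further glove must be bronze, so 197 + 3 = 200 draws guarantee 3 bronze gloves.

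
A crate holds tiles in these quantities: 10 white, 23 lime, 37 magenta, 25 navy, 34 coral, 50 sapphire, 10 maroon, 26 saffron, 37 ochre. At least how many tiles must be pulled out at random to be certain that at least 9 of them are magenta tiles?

In the worst case for collecting magenta tiles, every non-magenta tile comes out first.
There are 10 + 23 + 25 + 34 + 50 + 10 + 26 + 37 = 215 non-magenta tiles altogether.
After those, each further tile must be magenta, so 215 + 9 = 224 draws guarantee 9 magenta tiles.

224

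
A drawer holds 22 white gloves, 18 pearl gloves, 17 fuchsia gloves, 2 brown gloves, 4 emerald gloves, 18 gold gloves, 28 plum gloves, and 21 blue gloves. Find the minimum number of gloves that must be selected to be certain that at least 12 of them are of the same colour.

The 8 colours are the holes; the gloves drawn are the pigeons.
To avoid 12 of any one colour, the worst case takes at most 11 of each colour, or every glove of a colour that has fewer than 11.
That gives 11 + 11 + 11 + 2 + 4 + 11 + 11 + 11 = 72 gloves with no colour reaching 12.
The next glove forces some colour to 12, so 72 + 1 = 73.

73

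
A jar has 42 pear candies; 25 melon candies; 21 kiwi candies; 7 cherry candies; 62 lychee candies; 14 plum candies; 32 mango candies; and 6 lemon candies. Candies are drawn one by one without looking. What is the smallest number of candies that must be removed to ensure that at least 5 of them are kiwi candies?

193

In the worst case for collecting kiwi candies, every non-kiwi candy comes out first.
There are 42 + 25 + 7 + 62 + 14 + 32 + 6 = 188 non-kiwi candies altogether.
After those, each further candy must be kiwi, so 188 + 5 = 193 draws guarantee 5 kiwi candies.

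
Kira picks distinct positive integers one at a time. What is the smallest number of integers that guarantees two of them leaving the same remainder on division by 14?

By pigeonhole, the 14 residue classes mod 14 are the pigeonholes.
With 14 integers one could put 1 in each residue class and have no class reach 2.
The 15th integer pushes some class to 2, so 14·1 + 1 = 15.

15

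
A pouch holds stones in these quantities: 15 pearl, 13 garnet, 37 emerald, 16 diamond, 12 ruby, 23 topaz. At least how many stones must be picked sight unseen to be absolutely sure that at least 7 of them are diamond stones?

107

In the worst case for collecting diamond stones, every non-diamond stone comes out first.
There are 15 + 13 + 37 + 12 + 23 = 100 non-diamond stones altogether.
After those, each further stone must be diamond, so 100 + 7 = 107 draws guarantee 7 diamond stones.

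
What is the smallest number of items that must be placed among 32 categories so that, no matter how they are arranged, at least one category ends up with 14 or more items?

With 416 items one could put exactly 13 in each of the 32 categories, and no category would reach 14.
One more item must land in a category that already has 13, giving it 14.
So 32 × 13 + 1 = 417 items are required.

417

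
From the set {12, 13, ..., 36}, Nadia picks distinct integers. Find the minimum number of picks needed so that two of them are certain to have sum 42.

17

Group the elements by complementary pair {x, 42−x}: {12,30}, {13,29}, {14,28}, …, giving 9 two-element pairs; the single value 21 (it cannot pair with itself since the integers are distinct); and 6 integers whose partner 42−x falls outside [12,36].
Treating each of those 16 groups as a pigeonhole, one can pick one integer per group — 16 integers — with no two summing to 42.
The 17th integer lands in an occupied pair, forcing a sum of 42.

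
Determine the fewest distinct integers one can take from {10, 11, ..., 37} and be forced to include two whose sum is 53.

A set avoiding the sum 53 can contain at most one of each pair {x, 53−x}, plus the 6 elements whose complement lies outside the range.
The integers 10, …, 26 (17 of them) are such a set: any two sum to at least 10+11 = 21 and at most 25+26 = 51 < 53.
Any 18th integer completes one of the 11 pairs, so 18 choices force a sum of 53.

18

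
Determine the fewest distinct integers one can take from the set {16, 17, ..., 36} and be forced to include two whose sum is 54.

13

A set avoiding the sum 54 can contain at most one of each pair {x, 54−x}, plus the 3 elements whose complement lies outside the range or equal to its own complement.
The integers 16, …, 27 (12 of them) are such a set: any two sum to at least 16+17 = 33 and at most 26+27 = 53 < 54.
By the pigeonhole principle, any 13th integer completes one of the 9 pairs, so 13 choices force a sum of 54.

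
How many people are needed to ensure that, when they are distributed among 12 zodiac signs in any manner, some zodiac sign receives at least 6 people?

With 60 people one could put exactly 5 in each of the 12 zodiac signs, and no zodiac sign would reach 6.
By pigeonhole, one more person must land in a zodiac sign that already has 5, giving it 6.
So 12 × 5 + 1 = 61 people are required.

61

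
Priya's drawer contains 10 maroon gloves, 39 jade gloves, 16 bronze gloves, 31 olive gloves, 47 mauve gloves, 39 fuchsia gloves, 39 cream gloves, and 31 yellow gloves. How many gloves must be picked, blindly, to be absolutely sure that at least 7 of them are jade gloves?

220

In the worst case for collecting jade gloves, every non-jade glove comes out first.
There are 10 + 16 + 31 + 47 + 39 + 39 + 31 = 213 non-jade gloves altogether.
After those, each further glove must be jade, so 213 + 7 = 220 draws guarantee 7 jade gloves.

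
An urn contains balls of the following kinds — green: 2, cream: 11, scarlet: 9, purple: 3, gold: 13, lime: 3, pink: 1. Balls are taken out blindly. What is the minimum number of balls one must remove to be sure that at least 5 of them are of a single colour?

22

The 7 colours are the holes; the balls drawn are the pigeons.
To avoid 5 of any one colour, the worst case takes at most 4 of each colour, or every ball of a colour that has fewer than 4.
That gives 2 + 4 + 4 + 3 + 4 + 3 + 1 = 21 balls with no colour reaching 5.
The next ball forces some colour to 5, so 21 + 1 = 22.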